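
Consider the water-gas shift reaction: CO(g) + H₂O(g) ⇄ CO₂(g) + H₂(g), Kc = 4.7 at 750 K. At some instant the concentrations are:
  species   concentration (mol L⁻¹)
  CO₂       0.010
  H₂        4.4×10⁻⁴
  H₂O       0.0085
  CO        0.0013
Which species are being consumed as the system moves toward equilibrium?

CO, H₂O (reactants)

Qc = [CO₂]·[H₂] / ([CO]·[H₂O]) = (0.010)·(4.4×10⁻⁴) / ((0.0013)·(0.0085)) = 0.40
Qc = 0.40 < Kc = 4.7: net forward reaction.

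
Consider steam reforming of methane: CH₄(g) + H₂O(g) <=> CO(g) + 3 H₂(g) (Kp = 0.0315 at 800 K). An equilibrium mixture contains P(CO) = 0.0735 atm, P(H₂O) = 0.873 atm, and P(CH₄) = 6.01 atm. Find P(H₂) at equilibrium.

P(H₂) = 1.31 atm

At equilibrium, Kp = P(CO)·P(H₂)³ / (P(CH₄)·P(H₂O)) = 0.0315.
(0.0735)·(P(H₂))³ / ((6.01)·(0.873)) = 0.0315
P(H₂)³ = 2.25 ⇒ P(H₂) = 1.31 atm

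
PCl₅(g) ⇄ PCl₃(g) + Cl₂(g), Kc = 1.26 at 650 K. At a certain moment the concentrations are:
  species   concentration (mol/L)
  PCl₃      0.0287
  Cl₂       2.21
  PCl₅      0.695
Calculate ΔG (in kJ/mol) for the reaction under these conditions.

ΔG = -14.2 kJ/mol

Qc = [PCl₃]·[Cl₂] / [PCl₅] = (0.0287)·(2.21) / (0.695) = 0.0913
ΔG = RT ln(Qc/Kc) = (8.314 J mol⁻¹ K⁻¹)(650 K) × ln(0.0913/1.26)
   = (5.404 kJ/mol)(-2.625) = -14.2 kJ/mol
ΔG < 0, so the forward reaction is spontaneous (proceeds forward).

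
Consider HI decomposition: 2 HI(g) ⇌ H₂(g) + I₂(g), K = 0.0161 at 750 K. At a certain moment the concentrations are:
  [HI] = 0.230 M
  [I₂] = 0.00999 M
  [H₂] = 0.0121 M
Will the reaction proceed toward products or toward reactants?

Q = [H₂]·[I₂] / [HI]² = (0.0121)·(0.00999) / (0.230)² = 0.00229
Q = 0.00229 < K = 0.0161, so the forward reaction proceeds.

toward products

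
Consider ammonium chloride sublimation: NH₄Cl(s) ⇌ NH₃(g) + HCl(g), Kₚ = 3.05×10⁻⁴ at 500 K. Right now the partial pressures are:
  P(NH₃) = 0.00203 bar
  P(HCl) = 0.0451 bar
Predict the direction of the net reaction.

in the forward direction

(NH₄Cl is a pure solid — omitted from Qₚ.)
Qₚ = P(NH₃)·P(HCl) = (0.00203)·(0.0451) = 9.16×10⁻⁵
Qₚ = 9.16×10⁻⁵ < Kₚ = 3.05×10⁻⁴, so the forward reaction proceeds.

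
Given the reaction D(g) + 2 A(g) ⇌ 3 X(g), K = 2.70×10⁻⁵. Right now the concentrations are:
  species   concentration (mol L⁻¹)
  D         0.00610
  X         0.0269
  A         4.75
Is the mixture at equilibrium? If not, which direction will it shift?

Q = [X]³ / ([D]·[A]²) = (0.0269)³ / ((0.00610)·(4.75)²) = 1.41×10⁻⁴
Q = 1.41×10⁻⁴ > K = 2.70×10⁻⁵: net reverse reaction.

no; Q > K, reaction proceeds in reverse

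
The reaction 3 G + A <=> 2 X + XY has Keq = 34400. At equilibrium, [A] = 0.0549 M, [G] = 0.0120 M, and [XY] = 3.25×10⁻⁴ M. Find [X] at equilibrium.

At equilibrium, Keq = [X]²·[XY] / ([G]³·[A]) = 34400.
([X])²·(3.25×10⁻⁴) / ((0.0120)³·(0.0549)) = 34400
[X]² = 10.0 ⇒ [X] = 3.17 M

[X] = 3.17 M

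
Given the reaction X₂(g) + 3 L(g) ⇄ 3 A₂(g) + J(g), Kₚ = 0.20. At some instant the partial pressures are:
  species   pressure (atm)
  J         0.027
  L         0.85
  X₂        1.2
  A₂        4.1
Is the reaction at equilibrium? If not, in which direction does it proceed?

Qₚ = P(A₂)³·P(J) / (P(X₂)·P(L)³) = (4.1)³·(0.027) / ((1.2)·(0.85)³) = 2.5
Qₚ = 2.5 > Kₚ = 0.20, so the reverse reaction proceeds.

in the reverse direction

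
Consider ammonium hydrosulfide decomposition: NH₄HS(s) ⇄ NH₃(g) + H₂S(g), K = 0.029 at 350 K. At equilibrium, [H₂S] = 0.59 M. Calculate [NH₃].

[NH₃] = 0.049 M

(NH₄HS is a pure solid — omitted from K.)
At equilibrium, K = [NH₃]·[H₂S] = 0.029.
([NH₃])·(0.59) = 0.029
[NH₃] = 0.0492 = 0.049 M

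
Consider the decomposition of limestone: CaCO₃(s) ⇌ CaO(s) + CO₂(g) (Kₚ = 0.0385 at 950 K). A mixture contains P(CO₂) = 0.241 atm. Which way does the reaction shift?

(CaCO₃, CaO are pure solids — omitted from Qₚ.)
Qₚ = P(CO₂) = 0.241
Qₚ = 0.241 > Kₚ = 0.0385, so the reverse reaction proceeds.

to the left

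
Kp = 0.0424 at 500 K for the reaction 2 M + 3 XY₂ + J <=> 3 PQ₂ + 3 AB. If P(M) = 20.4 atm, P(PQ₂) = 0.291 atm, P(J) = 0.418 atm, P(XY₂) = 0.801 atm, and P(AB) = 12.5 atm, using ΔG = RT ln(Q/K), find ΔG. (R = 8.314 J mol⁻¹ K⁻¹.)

Qp = P(PQ₂)³·P(AB)³ / (P(M)²·P(XY₂)³·P(J)) = (0.291)³·(12.5)³ / ((20.4)²·(0.801)³·(0.418)) = 0.538
ΔG = RT ln(Qp/Kp) = (8.314 J mol⁻¹ K⁻¹)(500 K) × ln(0.538/0.0424)
   = (4.157 kJ/mol)(2.541) = 10.6 kJ/mol
ΔG > 0, so the forward reaction is non-spontaneous (proceeds in reverse).

ΔG = 10.6 kJ/mol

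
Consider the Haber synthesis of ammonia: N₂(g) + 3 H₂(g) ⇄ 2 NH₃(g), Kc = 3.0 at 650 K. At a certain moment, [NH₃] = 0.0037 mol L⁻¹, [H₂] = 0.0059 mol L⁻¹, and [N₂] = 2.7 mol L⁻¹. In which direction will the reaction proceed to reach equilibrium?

Qc = [NH₃]² / ([N₂]·[H₂]³) = (0.0037)² / ((2.7)·(0.0059)³) = 25
Qc = 25 > Kc = 3.0, so the reverse reaction proceeds.

reverse (toward reactants)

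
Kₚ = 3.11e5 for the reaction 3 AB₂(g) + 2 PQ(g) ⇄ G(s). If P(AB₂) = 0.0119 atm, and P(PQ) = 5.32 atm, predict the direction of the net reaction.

to the right

(G is a pure solid — omitted from Qₚ.)
Qₚ = 1 / (P(AB₂)³·P(PQ)²) = 1 / ((0.0119)³·(5.32)²) = 21000
Qₚ = 21000 < Kₚ = 3.11e5, so the forward reaction proceeds.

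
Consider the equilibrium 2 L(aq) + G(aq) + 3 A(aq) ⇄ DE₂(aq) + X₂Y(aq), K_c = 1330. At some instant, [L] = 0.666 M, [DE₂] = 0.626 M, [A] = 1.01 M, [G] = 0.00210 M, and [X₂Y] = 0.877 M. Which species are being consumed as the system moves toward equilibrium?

Q_c = [DE₂]·[X₂Y] / ([L]²·[G]·[A]³) = (0.626)·(0.877) / ((0.666)²·(0.00210)·(1.01)³) = 572
Q_c = 572 < K_c = 1330: net forward reaction.

L, G, A (reactants)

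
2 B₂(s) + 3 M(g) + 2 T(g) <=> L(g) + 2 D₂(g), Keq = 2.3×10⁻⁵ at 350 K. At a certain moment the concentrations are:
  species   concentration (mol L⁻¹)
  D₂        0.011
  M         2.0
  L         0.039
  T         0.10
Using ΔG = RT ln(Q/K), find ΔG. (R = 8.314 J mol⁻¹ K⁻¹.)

ΔG = 2.74 kJ/mol

(B₂ is a pure solid — omitted from Q.)
Q = [L]·[D₂]² / ([M]³·[T]²) = (0.039)·(0.011)² / ((2.0)³·(0.10)²) = 5.90×10⁻⁵
ΔG = RT ln(Q/Keq) = (8.314 J mol⁻¹ K⁻¹)(350 K) × ln(5.90×10⁻⁵/2.3×10⁻⁵)
   = (2.910 kJ/mol)(0.9420) = 2.74 kJ/mol
ΔG > 0, so the forward reaction is non-spontaneous (proceeds in reverse).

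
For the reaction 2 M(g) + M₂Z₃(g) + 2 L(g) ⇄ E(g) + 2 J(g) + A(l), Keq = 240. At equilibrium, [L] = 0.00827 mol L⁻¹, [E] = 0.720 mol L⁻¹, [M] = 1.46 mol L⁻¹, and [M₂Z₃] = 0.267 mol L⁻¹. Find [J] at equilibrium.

(A is a pure liquid — omitted from Keq.)
At equilibrium, Keq = [E]·[J]² / ([M]²·[M₂Z₃]·[L]²) = 240.
(0.720)·([J])² / ((1.46)²·(0.267)·(0.00827)²) = 240
[J]² = 0.0130 ⇒ [J] = 0.114 mol L⁻¹

[J] = 0.114 mol L⁻¹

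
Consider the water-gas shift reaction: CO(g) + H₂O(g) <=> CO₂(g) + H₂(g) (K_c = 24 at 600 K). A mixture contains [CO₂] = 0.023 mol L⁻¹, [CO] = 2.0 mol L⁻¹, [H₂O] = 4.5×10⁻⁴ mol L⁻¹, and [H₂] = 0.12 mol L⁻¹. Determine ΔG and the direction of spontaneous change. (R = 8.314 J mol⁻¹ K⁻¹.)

ΔG = -10.3 kJ/mol; the forward reaction is spontaneous

Q_c = [CO₂]·[H₂] / ([CO]·[H₂O]) = (0.023)·(0.12) / ((2.0)·(4.5×10⁻⁴)) = 3.07
ΔG = RT ln(Q_c/K_c) = (8.314 J mol⁻¹ K⁻¹)(600 K) × ln(3.07/24)
   = (4.988 kJ/mol)(-2.056) = -10.3 kJ/mol
ΔG < 0, so the forward reaction is spontaneous (proceeds forward).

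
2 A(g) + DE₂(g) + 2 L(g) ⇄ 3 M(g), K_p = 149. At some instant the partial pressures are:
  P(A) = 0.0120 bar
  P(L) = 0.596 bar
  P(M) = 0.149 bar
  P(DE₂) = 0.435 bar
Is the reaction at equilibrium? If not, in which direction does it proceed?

at equilibrium

Q_p = P(M)³ / (P(A)²·P(DE₂)·P(L)²) = (0.149)³ / ((0.0120)²·(0.435)·(0.596)²) = 149
Q_p = 149 = K_p, so the system is already at equilibrium.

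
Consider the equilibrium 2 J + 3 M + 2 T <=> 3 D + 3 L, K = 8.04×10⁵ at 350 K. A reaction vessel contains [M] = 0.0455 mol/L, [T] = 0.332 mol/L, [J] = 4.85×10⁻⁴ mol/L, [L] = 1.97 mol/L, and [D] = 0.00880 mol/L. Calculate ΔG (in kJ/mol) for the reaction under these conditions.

Q = [D]³·[L]³ / ([J]²·[M]³·[T]²) = (0.00880)³·(1.97)³ / ((4.85×10⁻⁴)²·(0.0455)³·(0.332)²) = 2.13×10⁶
ΔG = RT ln(Q/K) = (8.314 J mol⁻¹ K⁻¹)(350 K) × ln(2.13×10⁶/8.04×10⁵)
   = (2.910 kJ/mol)(0.9743) = 2.84 kJ/mol
ΔG > 0, so the forward reaction is non-spontaneous (proceeds in reverse).

ΔG = 2.84 kJ/mol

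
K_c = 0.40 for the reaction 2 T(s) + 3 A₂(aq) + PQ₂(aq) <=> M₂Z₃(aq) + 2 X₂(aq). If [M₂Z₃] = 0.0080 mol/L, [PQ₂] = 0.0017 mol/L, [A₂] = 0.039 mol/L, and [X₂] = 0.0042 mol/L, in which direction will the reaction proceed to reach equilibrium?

(T is a pure solid — omitted from Q_c.)
Q_c = [M₂Z₃]·[X₂]² / ([A₂]³·[PQ₂]) = (0.0080)·(0.0042)² / ((0.039)³·(0.0017)) = 1.4
Q_c = 1.4 > K_c = 0.40, so the reverse reaction proceeds.

in the reverse direction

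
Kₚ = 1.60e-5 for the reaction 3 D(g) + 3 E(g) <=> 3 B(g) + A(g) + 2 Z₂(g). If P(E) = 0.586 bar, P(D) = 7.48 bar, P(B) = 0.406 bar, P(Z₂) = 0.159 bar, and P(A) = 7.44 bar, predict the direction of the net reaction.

Qₚ = P(B)³·P(A)·P(Z₂)² / (P(D)³·P(E)³) = (0.406)³·(7.44)·(0.159)² / ((7.48)³·(0.586)³) = 1.49e-4
Qₚ = 1.49e-4 > Kₚ = 1.60e-5, so the reverse reaction proceeds.

in the reverse direction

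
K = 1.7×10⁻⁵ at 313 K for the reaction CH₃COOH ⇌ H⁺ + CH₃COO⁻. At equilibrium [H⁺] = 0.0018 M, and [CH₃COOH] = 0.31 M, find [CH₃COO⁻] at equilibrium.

At equilibrium, K = [H⁺]·[CH₃COO⁻] / [CH₃COOH] = 1.7×10⁻⁵.
(0.0018)·([CH₃COO⁻]) / (0.31) = 1.7×10⁻⁵
[CH₃COO⁻] = 0.00293 = 0.0029 M

[CH₃COO⁻] = 0.0029 M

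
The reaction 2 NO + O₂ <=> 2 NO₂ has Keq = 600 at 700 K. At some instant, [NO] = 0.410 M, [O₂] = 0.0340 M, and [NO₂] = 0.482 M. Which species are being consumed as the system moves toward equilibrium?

Q = [NO₂]² / ([NO]²·[O₂]) = (0.482)² / ((0.410)²·(0.0340)) = 40.6
Q = 40.6 < Keq = 600: net forward reaction.

NO, O₂ (reactants)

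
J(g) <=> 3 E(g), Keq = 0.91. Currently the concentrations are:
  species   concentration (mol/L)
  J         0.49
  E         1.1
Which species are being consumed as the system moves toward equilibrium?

E (products)

Q = [E]³ / [J] = (1.1)³ / (0.49) = 2.7
Q = 2.7 > Keq = 0.91: net reverse reaction.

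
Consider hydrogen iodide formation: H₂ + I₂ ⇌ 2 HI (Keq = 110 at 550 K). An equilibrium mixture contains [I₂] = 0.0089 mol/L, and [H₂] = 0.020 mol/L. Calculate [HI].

[HI] = 0.14 mol/L

At equilibrium, Keq = [HI]² / ([H₂]·[I₂]) = 110.
([HI])² / ((0.020)·(0.0089)) = 110
[HI]² = 0.0196 ⇒ [HI] = 0.14 mol/L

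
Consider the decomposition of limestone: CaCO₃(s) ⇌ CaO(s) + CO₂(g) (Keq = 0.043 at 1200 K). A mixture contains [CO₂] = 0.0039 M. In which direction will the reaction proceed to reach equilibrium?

(CaCO₃, CaO are pure solids — omitted from Q.)
Q = [CO₂] = 0.0039
Q = 0.0039 < Keq = 0.043, so the forward reaction proceeds.

toward products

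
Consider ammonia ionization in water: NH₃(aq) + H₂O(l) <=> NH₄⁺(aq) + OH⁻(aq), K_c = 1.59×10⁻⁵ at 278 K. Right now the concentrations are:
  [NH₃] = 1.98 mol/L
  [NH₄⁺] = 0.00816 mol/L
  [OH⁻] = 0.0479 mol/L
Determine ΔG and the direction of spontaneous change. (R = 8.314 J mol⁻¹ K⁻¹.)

(H₂O is a pure liquid — omitted from Q_c.)
Q_c = [NH₄⁺]·[OH⁻] / [NH₃] = (0.00816)·(0.0479) / (1.98) = 1.97×10⁻⁴
ΔG = RT ln(Q_c/K_c) = (8.314 J mol⁻¹ K⁻¹)(278 K) × ln(1.97×10⁻⁴/1.59×10⁻⁵)
   = (2.311 kJ/mol)(2.517) = 5.82 kJ/mol
ΔG > 0, so the forward reaction is non-spontaneous (proceeds in reverse).

ΔG = 5.82 kJ/mol; the forward reaction is non-spontaneous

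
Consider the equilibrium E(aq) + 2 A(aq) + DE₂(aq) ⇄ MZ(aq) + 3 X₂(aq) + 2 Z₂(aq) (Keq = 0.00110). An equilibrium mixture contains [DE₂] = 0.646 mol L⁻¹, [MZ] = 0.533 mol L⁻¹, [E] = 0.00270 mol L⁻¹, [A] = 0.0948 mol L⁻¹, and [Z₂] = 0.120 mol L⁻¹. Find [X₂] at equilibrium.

[X₂] = 0.0131 mol L⁻¹

At equilibrium, Keq = [MZ]·[X₂]³·[Z₂]² / ([E]·[A]²·[DE₂]) = 0.00110.
(0.533)·([X₂])³·(0.120)² / ((0.00270)·(0.0948)²·(0.646)) = 0.00110
[X₂]³ = 2.25×10⁻⁶ ⇒ [X₂] = 0.0131 mol L⁻¹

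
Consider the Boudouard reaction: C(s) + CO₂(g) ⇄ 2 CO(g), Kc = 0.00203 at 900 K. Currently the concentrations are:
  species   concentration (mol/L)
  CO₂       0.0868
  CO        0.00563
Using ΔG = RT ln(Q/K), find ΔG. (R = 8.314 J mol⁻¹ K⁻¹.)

ΔG = -12.8 kJ/mol

(C is a pure solid — omitted from Qc.)
Qc = [CO]² / [CO₂] = (0.00563)² / (0.0868) = 3.65×10⁻⁴
ΔG = RT ln(Qc/Kc) = (8.314 J mol⁻¹ K⁻¹)(900 K) × ln(3.65×10⁻⁴/0.00203)
   = (7.483 kJ/mol)(-1.716) = -12.8 kJ/mol
ΔG < 0, so the forward reaction is spontaneous (proceeds forward).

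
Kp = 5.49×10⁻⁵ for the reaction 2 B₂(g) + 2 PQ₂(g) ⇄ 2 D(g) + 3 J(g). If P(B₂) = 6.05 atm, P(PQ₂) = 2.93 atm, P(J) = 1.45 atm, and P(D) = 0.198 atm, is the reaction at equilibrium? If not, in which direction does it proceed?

in the reverse direction

Qp = P(D)²·P(J)³ / (P(B₂)²·P(PQ₂)²) = (0.198)²·(1.45)³ / ((6.05)²·(2.93)²) = 3.80×10⁻⁴
Qp = 3.80×10⁻⁴ > Kp = 5.49×10⁻⁵, so the reverse reaction proceeds.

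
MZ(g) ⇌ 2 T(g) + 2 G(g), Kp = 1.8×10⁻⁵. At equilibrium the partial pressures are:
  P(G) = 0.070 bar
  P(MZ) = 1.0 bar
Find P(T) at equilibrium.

P(T) = 0.061 bar

At equilibrium, Kp = P(T)²·P(G)² / P(MZ) = 1.8×10⁻⁵.
(P(T))²·(0.070)² / (1.0) = 1.8×10⁻⁵
P(T)² = 0.00367 ⇒ P(T) = 0.061 bar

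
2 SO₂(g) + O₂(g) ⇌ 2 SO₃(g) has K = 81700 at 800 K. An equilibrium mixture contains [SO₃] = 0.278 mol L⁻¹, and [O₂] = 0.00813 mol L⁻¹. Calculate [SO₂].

At equilibrium, K = [SO₃]² / ([SO₂]²·[O₂]) = 81700.
(0.278)² / (([SO₂])²·(0.00813)) = 81700
[SO₂]² = 1.16×10⁻⁴ ⇒ [SO₂] = 0.0108 mol L⁻¹

[SO₂] = 0.0108 mol L⁻¹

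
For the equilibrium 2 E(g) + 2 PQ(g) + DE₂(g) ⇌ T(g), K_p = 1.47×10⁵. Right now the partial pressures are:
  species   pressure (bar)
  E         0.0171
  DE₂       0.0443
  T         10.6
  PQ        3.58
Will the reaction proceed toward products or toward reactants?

toward products

Q_p = P(T) / (P(E)²·P(PQ)²·P(DE₂)) = (10.6) / ((0.0171)²·(3.58)²·(0.0443)) = 63800
Q_p = 63800 < K_p = 1.47×10⁵, so the forward reaction proceeds.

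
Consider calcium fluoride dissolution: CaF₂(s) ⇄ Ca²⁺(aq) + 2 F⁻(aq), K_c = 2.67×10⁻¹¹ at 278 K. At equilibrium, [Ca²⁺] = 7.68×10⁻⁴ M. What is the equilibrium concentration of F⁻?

(CaF₂ is a pure solid — omitted from K_c.)
At equilibrium, K_c = [Ca²⁺]·[F⁻]² = 2.67×10⁻¹¹.
(7.68×10⁻⁴)·([F⁻])² = 2.67×10⁻¹¹
[F⁻]² = 3.48×10⁻⁸ ⇒ [F⁻] = 1.86×10⁻⁴ M

[F⁻] = 1.86×10⁻⁴ M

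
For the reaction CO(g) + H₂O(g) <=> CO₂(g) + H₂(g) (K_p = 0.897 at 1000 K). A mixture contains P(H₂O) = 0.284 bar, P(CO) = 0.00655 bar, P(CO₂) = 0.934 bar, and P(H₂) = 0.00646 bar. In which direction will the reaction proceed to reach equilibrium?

toward reactants

Q_p = P(CO₂)·P(H₂) / (P(CO)·P(H₂O)) = (0.934)·(0.00646) / ((0.00655)·(0.284)) = 3.24
Q_p = 3.24 > K_p = 0.897, so the reverse reaction proceeds.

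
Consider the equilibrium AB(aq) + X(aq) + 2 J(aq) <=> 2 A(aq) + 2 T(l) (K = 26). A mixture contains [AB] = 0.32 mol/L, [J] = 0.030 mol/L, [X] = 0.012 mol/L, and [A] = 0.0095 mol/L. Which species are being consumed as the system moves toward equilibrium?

(T is a pure liquid — omitted from Q.)
Q = [A]² / ([AB]·[X]·[J]²) = (0.0095)² / ((0.32)·(0.012)·(0.030)²) = 26
Q = 26 = K; the system is at equilibrium.

none (at equilibrium)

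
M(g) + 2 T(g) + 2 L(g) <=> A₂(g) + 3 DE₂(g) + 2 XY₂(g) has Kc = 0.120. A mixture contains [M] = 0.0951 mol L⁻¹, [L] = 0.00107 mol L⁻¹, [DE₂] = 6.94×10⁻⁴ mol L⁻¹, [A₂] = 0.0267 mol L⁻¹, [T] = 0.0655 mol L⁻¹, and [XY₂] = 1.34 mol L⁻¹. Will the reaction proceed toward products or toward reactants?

toward products

Qc = [A₂]·[DE₂]³·[XY₂]² / ([M]·[T]²·[L]²) = (0.0267)·(6.94×10⁻⁴)³·(1.34)² / ((0.0951)·(0.0655)²·(0.00107)²) = 0.0343
Qc = 0.0343 < Kc = 0.120, so the forward reaction proceeds.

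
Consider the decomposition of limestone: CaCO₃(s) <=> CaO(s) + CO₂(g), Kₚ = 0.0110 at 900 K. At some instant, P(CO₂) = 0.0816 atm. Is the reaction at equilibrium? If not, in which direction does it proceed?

reverse (toward reactants)

(CaCO₃, CaO are pure solids — omitted from Qₚ.)
Qₚ = P(CO₂) = 0.0816
Qₚ = 0.0816 > Kₚ = 0.0110, so the reverse reaction proceeds.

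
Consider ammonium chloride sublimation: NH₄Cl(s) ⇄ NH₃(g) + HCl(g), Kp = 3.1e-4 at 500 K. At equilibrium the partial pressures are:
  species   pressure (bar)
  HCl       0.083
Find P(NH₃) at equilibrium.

P(NH₃) = 0.0037 bar

(NH₄Cl is a pure solid — omitted from Kp.)
At equilibrium, Kp = P(NH₃)·P(HCl) = 3.1e-4.
(P(NH₃))·(0.083) = 3.1e-4
P(NH₃) = 0.00373 = 0.0037 bar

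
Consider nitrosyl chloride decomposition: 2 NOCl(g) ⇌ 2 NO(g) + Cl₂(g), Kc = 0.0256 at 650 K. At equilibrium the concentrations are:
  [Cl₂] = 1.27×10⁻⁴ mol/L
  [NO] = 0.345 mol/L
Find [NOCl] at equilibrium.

[NOCl] = 0.0243 mol/L

At equilibrium, Kc = [NO]²·[Cl₂] / [NOCl]² = 0.0256.
(0.345)²·(1.27×10⁻⁴) / ([NOCl])² = 0.0256
[NOCl]² = 5.90×10⁻⁴ ⇒ [NOCl] = 0.0243 mol/L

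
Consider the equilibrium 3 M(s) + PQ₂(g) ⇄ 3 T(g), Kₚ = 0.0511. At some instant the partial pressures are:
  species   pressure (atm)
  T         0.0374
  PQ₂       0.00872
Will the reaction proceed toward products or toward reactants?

(M is a pure solid — omitted from Qₚ.)
Qₚ = P(T)³ / P(PQ₂) = (0.0374)³ / (0.00872) = 0.00600
Qₚ = 0.00600 < Kₚ = 0.0511, so the forward reaction proceeds.

to the right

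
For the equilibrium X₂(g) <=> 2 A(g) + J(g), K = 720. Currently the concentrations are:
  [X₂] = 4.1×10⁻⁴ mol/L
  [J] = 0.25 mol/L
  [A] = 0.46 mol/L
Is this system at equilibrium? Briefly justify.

no; Q < K, reaction proceeds forward

Q = [A]²·[J] / [X₂] = (0.46)²·(0.25) / (4.1×10⁻⁴) = 130
Q = 130 < K = 720: net forward reaction.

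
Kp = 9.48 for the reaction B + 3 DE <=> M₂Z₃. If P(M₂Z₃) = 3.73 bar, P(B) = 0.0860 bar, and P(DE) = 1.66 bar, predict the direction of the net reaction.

Qp = P(M₂Z₃) / (P(B)·P(DE)³) = (3.73) / ((0.0860)·(1.66)³) = 9.48
Qp = 9.48 = Kp, so the system is already at equilibrium.

neither direction; the system is at equilibrium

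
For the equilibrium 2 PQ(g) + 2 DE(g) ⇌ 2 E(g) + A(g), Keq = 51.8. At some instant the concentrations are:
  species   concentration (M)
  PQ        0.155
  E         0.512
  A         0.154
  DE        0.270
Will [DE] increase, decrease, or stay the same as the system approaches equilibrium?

Q = [E]²·[A] / ([PQ]²·[DE]²) = (0.512)²·(0.154) / ((0.155)²·(0.270)²) = 23.0
Q = 23.0 < Keq = 51.8: net forward reaction.
DE is a reactant, so it decreases.

decrease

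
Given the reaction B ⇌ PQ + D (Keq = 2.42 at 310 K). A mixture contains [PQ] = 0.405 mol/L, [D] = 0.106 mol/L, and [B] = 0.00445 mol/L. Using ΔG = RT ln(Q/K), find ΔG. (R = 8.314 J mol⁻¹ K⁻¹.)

ΔG = 3.56 kJ/mol

Q = [PQ]·[D] / [B] = (0.405)·(0.106) / (0.00445) = 9.65
ΔG = RT ln(Q/Keq) = (8.314 J mol⁻¹ K⁻¹)(310 K) × ln(9.65/2.42)
   = (2.577 kJ/mol)(1.383) = 3.56 kJ/mol
ΔG > 0, so the forward reaction is non-spontaneous (proceeds in reverse).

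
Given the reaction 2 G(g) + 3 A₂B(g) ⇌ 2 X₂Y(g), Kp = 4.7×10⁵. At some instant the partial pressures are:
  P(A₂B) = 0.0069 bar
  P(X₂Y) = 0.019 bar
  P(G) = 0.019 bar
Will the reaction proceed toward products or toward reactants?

Qp = P(X₂Y)² / (P(G)²·P(A₂B)³) = (0.019)² / ((0.019)²·(0.0069)³) = 3.0×10⁶
Qp = 3.0×10⁶ > Kp = 4.7×10⁵, so the reverse reaction proceeds.

toward reactants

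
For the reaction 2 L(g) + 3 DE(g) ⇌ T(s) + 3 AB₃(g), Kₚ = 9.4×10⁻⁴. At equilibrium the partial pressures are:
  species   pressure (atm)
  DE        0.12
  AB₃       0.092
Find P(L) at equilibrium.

P(L) = 22 atm

(T is a pure solid — omitted from Kₚ.)
At equilibrium, Kₚ = P(AB₃)³ / (P(L)²·P(DE)³) = 9.4×10⁻⁴.
(0.092)³ / ((P(L))²·(0.12)³) = 9.4×10⁻⁴
P(L)² = 479 ⇒ P(L) = 22 atm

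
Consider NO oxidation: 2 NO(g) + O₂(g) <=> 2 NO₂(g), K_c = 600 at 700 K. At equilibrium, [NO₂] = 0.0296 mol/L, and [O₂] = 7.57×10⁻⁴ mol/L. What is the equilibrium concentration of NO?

At equilibrium, K_c = [NO₂]² / ([NO]²·[O₂]) = 600.
(0.0296)² / (([NO])²·(7.57×10⁻⁴)) = 600
[NO]² = 0.00193 ⇒ [NO] = 0.0439 mol/L

[NO] = 0.0439 mol/L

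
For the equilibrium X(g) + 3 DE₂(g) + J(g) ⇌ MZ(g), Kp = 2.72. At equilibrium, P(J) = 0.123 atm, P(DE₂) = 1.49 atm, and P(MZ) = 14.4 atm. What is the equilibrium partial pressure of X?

P(X) = 13.0 atm

At equilibrium, Kp = P(MZ) / (P(X)·P(DE₂)³·P(J)) = 2.72.
(14.4) / ((P(X))·(1.49)³·(0.123)) = 2.72
P(X) = 13.0 atm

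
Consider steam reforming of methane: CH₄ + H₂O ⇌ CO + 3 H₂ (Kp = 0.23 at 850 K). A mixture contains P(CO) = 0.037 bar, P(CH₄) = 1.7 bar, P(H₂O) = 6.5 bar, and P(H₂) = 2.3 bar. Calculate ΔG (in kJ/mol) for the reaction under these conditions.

ΔG = -12.2 kJ/mol

Qp = P(CO)·P(H₂)³ / (P(CH₄)·P(H₂O)) = (0.037)·(2.3)³ / ((1.7)·(6.5)) = 0.0407
ΔG = RT ln(Qp/Kp) = (8.314 J mol⁻¹ K⁻¹)(850 K) × ln(0.0407/0.23)
   = (7.067 kJ/mol)(-1.732) = -12.2 kJ/mol
ΔG < 0, so the forward reaction is spontaneous (proceeds forward).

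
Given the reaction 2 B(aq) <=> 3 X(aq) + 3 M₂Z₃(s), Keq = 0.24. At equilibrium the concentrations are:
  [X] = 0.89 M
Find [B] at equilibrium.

[B] = 1.7 M

(M₂Z₃ is a pure solid — omitted from Keq.)
At equilibrium, Keq = [X]³ / [B]² = 0.24.
(0.89)³ / ([B])² = 0.24
[B]² = 2.94 ⇒ [B] = 1.7 M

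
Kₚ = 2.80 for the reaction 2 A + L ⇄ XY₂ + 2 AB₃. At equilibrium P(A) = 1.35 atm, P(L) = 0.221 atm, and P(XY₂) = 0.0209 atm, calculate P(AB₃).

P(AB₃) = 7.35 atm

At equilibrium, Kₚ = P(XY₂)·P(AB₃)² / (P(A)²·P(L)) = 2.80.
(0.0209)·(P(AB₃))² / ((1.35)²·(0.221)) = 2.80
P(AB₃)² = 54.0 ⇒ P(AB₃) = 7.35 atm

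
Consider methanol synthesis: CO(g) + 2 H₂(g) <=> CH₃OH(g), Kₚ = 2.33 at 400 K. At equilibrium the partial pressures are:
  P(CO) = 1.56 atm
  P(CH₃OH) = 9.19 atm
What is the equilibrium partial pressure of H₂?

P(H₂) = 1.59 atm

At equilibrium, Kₚ = P(CH₃OH) / (P(CO)·P(H₂)²) = 2.33.
(9.19) / ((1.56)·(P(H₂))²) = 2.33
P(H₂)² = 2.53 ⇒ P(H₂) = 1.59 atm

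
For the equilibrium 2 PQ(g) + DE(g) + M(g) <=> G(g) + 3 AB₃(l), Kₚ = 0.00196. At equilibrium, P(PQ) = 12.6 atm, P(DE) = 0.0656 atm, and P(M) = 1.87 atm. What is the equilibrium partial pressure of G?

(AB₃ is a pure liquid — omitted from Kₚ.)
At equilibrium, Kₚ = P(G) / (P(PQ)²·P(DE)·P(M)) = 0.00196.
(P(G)) / ((12.6)²·(0.0656)·(1.87)) = 0.00196
P(G) = 0.0382 atm

P(G) = 0.0382 atm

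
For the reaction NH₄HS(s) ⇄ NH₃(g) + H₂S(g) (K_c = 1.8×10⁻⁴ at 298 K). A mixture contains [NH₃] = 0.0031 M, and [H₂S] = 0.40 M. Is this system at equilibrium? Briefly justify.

(NH₄HS is a pure solid — omitted from Q_c.)
Q_c = [NH₃]·[H₂S] = (0.0031)·(0.40) = 0.0012
Q_c = 0.0012 > K_c = 1.8×10⁻⁴: net reverse reaction.

no; Q > K, reaction proceeds in reverse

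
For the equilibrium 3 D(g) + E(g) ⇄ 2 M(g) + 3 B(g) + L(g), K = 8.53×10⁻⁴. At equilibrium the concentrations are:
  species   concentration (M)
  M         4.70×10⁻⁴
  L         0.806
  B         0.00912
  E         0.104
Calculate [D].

[D] = 0.00115 M

At equilibrium, K = [M]²·[B]³·[L] / ([D]³·[E]) = 8.53×10⁻⁴.
(4.70×10⁻⁴)²·(0.00912)³·(0.806) / (([D])³·(0.104)) = 8.53×10⁻⁴
[D]³ = 1.52×10⁻⁹ ⇒ [D] = 0.00115 M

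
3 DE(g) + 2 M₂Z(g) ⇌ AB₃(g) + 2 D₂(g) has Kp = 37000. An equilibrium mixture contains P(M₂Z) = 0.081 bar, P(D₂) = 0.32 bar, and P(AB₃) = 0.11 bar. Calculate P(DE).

At equilibrium, Kp = P(AB₃)·P(D₂)² / (P(DE)³·P(M₂Z)²) = 37000.
(0.11)·(0.32)² / ((P(DE))³·(0.081)²) = 37000
P(DE)³ = 4.64×10⁻⁵ ⇒ P(DE) = 0.036 bar

P(DE) = 0.036 bar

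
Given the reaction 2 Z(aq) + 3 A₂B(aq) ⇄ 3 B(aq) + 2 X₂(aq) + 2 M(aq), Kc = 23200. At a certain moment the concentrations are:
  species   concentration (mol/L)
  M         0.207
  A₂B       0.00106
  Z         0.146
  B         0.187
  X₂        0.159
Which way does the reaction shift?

reverse (toward reactants)

Qc = [B]³·[X₂]²·[M]² / ([Z]²·[A₂B]³) = (0.187)³·(0.159)²·(0.207)² / ((0.146)²·(0.00106)³) = 2.79×10⁵
Qc = 2.79×10⁵ > Kc = 23200, so the reverse reaction proceeds.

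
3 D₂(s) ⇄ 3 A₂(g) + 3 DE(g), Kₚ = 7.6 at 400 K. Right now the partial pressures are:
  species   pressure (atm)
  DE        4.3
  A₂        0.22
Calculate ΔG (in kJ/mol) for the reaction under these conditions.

ΔG = -7.30 kJ/mol

(D₂ is a pure solid — omitted from Qₚ.)
Qₚ = P(A₂)³·P(DE)³ = (0.22)³·(4.3)³ = 0.847
ΔG = RT ln(Qₚ/Kₚ) = (8.314 J mol⁻¹ K⁻¹)(400 K) × ln(0.847/7.6)
   = (3.326 kJ/mol)(-2.194) = -7.30 kJ/mol
ΔG < 0, so the forward reaction is spontaneous (proceeds forward).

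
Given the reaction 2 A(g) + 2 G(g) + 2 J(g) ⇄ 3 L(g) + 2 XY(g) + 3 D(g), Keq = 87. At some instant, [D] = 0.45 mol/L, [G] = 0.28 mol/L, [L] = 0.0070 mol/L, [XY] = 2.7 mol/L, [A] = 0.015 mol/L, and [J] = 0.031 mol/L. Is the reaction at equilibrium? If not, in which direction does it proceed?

to the right

Q = [L]³·[XY]²·[D]³ / ([A]²·[G]²·[J]²) = (0.0070)³·(2.7)²·(0.45)³ / ((0.015)²·(0.28)²·(0.031)²) = 13
Q = 13 < Keq = 87, so the forward reaction proceeds.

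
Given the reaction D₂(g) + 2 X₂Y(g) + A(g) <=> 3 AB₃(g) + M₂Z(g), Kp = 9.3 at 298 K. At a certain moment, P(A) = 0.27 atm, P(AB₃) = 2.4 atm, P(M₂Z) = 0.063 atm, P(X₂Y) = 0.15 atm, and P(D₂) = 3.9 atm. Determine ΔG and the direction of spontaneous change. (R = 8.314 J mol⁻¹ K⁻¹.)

Qp = P(AB₃)³·P(M₂Z) / (P(D₂)·P(X₂Y)²·P(A)) = (2.4)³·(0.063) / ((3.9)·(0.15)²·(0.27)) = 36.8
ΔG = RT ln(Qp/Kp) = (8.314 J mol⁻¹ K⁻¹)(298 K) × ln(36.8/9.3)
   = (2.478 kJ/mol)(1.375) = 3.41 kJ/mol
ΔG > 0, so the forward reaction is non-spontaneous (proceeds in reverse).

ΔG = 3.41 kJ/mol; the forward reaction is non-spontaneous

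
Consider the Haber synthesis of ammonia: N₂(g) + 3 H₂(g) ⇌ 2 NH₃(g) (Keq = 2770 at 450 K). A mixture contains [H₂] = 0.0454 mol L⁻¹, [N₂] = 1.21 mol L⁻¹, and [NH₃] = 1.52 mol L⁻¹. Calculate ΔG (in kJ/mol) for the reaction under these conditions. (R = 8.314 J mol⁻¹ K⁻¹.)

Q = [NH₃]² / ([N₂]·[H₂]³) = (1.52)² / ((1.21)·(0.0454)³) = 20400
ΔG = RT ln(Q/Keq) = (8.314 J mol⁻¹ K⁻¹)(450 K) × ln(20400/2770)
   = (3.741 kJ/mol)(1.997) = 7.47 kJ/mol
ΔG > 0, so the forward reaction is non-spontaneous (proceeds in reverse).

ΔG = 7.47 kJ/mol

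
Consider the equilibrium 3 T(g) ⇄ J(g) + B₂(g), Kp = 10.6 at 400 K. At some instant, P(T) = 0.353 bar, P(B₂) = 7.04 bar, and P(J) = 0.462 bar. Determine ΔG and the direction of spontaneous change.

ΔG = 6.46 kJ/mol; the forward reaction is non-spontaneous

Qp = P(J)·P(B₂) / P(T)³ = (0.462)·(7.04) / (0.353)³ = 73.9
ΔG = RT ln(Qp/Kp) = (8.314 J mol⁻¹ K⁻¹)(400 K) × ln(73.9/10.6)
   = (3.326 kJ/mol)(1.942) = 6.46 kJ/mol
ΔG > 0, so the forward reaction is non-spontaneous (proceeds in reverse).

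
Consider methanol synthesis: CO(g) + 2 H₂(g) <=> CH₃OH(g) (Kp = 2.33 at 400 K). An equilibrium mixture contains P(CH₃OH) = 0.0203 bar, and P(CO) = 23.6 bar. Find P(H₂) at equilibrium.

P(H₂) = 0.0192 bar

At equilibrium, Kp = P(CH₃OH) / (P(CO)·P(H₂)²) = 2.33.
(0.0203) / ((23.6)·(P(H₂))²) = 2.33
P(H₂)² = 3.69×10⁻⁴ ⇒ P(H₂) = 0.0192 bar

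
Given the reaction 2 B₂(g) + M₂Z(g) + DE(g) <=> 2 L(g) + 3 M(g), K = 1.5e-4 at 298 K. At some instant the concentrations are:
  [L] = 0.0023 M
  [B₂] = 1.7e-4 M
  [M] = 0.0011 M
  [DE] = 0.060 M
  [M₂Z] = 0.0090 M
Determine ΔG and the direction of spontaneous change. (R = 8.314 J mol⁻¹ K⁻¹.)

Q = [L]²·[M]³ / ([B₂]²·[M₂Z]·[DE]) = (0.0023)²·(0.0011)³ / ((1.7e-4)²·(0.0090)·(0.060)) = 4.51e-4
ΔG = RT ln(Q/K) = (8.314 J mol⁻¹ K⁻¹)(298 K) × ln(4.51e-4/1.5e-4)
   = (2.478 kJ/mol)(1.101) = 2.73 kJ/mol
ΔG > 0, so the forward reaction is non-spontaneous (proceeds in reverse).

ΔG = 2.73 kJ/mol; the forward reaction is non-spontaneous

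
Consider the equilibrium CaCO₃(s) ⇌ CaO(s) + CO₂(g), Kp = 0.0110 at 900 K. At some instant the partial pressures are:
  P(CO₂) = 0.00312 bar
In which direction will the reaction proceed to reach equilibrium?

(CaCO₃, CaO are pure solids — omitted from Qp.)
Qp = P(CO₂) = 0.00312
Qp = 0.00312 < Kp = 0.0110, so the forward reaction proceeds.

to the right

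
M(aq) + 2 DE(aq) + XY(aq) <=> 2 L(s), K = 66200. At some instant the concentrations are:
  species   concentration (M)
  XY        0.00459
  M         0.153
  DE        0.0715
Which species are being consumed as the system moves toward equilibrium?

L (products)

(L is a pure solid — omitted from Q.)
Q = 1 / ([M]·[DE]²·[XY]) = 1 / ((0.153)·(0.0715)²·(0.00459)) = 2.79×10⁵
Q = 2.79×10⁵ > K = 66200: net reverse reaction.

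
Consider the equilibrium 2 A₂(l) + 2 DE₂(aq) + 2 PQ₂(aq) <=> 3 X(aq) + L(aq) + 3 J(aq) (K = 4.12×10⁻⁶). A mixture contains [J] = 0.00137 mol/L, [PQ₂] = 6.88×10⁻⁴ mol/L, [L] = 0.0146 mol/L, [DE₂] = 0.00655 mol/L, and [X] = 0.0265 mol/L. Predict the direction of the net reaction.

(A₂ is a pure liquid — omitted from Q.)
Q = [X]³·[L]·[J]³ / ([DE₂]²·[PQ₂]²) = (0.0265)³·(0.0146)·(0.00137)³ / ((0.00655)²·(6.88×10⁻⁴)²) = 3.44×10⁻⁵
Q = 3.44×10⁻⁵ > K = 4.12×10⁻⁶, so the reverse reaction proceeds.

to the left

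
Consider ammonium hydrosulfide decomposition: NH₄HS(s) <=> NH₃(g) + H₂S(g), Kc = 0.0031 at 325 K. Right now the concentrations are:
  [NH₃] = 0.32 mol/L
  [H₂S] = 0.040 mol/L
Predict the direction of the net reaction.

(NH₄HS is a pure solid — omitted from Qc.)
Qc = [NH₃]·[H₂S] = (0.32)·(0.040) = 0.013
Qc = 0.013 > Kc = 0.0031, so the reverse reaction proceeds.

toward reactants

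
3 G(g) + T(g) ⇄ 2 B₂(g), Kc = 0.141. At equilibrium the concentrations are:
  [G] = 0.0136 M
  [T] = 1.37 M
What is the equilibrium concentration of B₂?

At equilibrium, Kc = [B₂]² / ([G]³·[T]) = 0.141.
([B₂])² / ((0.0136)³·(1.37)) = 0.141
[B₂]² = 4.86×10⁻⁷ ⇒ [B₂] = 6.97×10⁻⁴ M

[B₂] = 6.97×10⁻⁴ M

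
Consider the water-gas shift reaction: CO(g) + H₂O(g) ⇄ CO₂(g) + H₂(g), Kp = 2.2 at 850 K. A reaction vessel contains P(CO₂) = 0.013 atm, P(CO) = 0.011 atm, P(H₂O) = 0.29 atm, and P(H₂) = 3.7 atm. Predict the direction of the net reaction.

Qp = P(CO₂)·P(H₂) / (P(CO)·P(H₂O)) = (0.013)·(3.7) / ((0.011)·(0.29)) = 15
Qp = 15 > Kp = 2.2, so the reverse reaction proceeds.

reverse (toward reactants)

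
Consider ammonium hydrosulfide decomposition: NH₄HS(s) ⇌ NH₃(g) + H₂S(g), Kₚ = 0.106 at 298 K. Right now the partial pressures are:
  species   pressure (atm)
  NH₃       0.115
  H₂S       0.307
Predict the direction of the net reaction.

forward (toward products)

(NH₄HS is a pure solid — omitted from Qₚ.)
Qₚ = P(NH₃)·P(H₂S) = (0.115)·(0.307) = 0.0353
Qₚ = 0.0353 < Kₚ = 0.106, so the forward reaction proceeds.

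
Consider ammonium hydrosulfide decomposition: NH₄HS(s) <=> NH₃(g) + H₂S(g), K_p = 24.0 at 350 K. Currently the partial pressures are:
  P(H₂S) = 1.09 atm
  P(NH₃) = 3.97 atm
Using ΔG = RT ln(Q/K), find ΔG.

(NH₄HS is a pure solid — omitted from Q_p.)
Q_p = P(NH₃)·P(H₂S) = (3.97)·(1.09) = 4.33
ΔG = RT ln(Q_p/K_p) = (8.314 J mol⁻¹ K⁻¹)(350 K) × ln(4.33/24.0)
   = (2.910 kJ/mol)(-1.712) = -4.98 kJ/mol
ΔG < 0, so the forward reaction is spontaneous (proceeds forward).

ΔG = -4.98 kJ/mol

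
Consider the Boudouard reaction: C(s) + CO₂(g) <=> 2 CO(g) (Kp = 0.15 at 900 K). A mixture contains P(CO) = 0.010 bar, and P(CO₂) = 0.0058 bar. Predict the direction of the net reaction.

(C is a pure solid — omitted from Qp.)
Qp = P(CO)² / P(CO₂) = (0.010)² / (0.0058) = 0.017
Qp = 0.017 < Kp = 0.15, so the forward reaction proceeds.

to the right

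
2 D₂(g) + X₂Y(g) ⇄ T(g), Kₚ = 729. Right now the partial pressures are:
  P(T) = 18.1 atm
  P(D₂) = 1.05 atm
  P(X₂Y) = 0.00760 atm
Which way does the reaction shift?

Qₚ = P(T) / (P(D₂)²·P(X₂Y)) = (18.1) / ((1.05)²·(0.00760)) = 2160
Qₚ = 2160 > Kₚ = 729, so the reverse reaction proceeds.

reverse (toward reactants)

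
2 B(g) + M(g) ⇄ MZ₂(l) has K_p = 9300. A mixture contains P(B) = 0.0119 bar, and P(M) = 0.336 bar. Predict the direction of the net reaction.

toward reactants

(MZ₂ is a pure liquid — omitted from Q_p.)
Q_p = 1 / (P(B)²·P(M)) = 1 / ((0.0119)²·(0.336)) = 21000
Q_p = 21000 > K_p = 9300, so the reverse reaction proceeds.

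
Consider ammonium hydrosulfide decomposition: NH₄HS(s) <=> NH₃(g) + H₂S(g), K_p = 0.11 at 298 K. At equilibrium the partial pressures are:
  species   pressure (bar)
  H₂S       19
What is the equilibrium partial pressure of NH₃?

(NH₄HS is a pure solid — omitted from K_p.)
At equilibrium, K_p = P(NH₃)·P(H₂S) = 0.11.
(P(NH₃))·(19) = 0.11
P(NH₃) = 0.00579 = 0.0058 bar

P(NH₃) = 0.0058 bar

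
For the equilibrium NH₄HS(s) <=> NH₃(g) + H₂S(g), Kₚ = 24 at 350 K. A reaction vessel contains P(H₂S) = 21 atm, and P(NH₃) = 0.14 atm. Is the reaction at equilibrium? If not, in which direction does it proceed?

forward (toward products)

(NH₄HS is a pure solid — omitted from Qₚ.)
Qₚ = P(NH₃)·P(H₂S) = (0.14)·(21) = 2.9
Qₚ = 2.9 < Kₚ = 24, so the forward reaction proceeds.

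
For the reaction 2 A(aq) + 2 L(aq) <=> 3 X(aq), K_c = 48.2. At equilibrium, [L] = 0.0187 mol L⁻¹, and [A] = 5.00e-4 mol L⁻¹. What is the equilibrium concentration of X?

At equilibrium, K_c = [X]³ / ([A]²·[L]²) = 48.2.
([X])³ / ((5.00e-4)²·(0.0187)²) = 48.2
[X]³ = 4.21e-9 ⇒ [X] = 0.00162 mol L⁻¹

[X] = 0.00162 mol L⁻¹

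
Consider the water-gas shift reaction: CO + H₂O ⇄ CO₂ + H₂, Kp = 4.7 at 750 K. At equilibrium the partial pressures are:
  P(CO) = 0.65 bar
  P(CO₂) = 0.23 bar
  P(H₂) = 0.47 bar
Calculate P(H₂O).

At equilibrium, Kp = P(CO₂)·P(H₂) / (P(CO)·P(H₂O)) = 4.7.
(0.23)·(0.47) / ((0.65)·(P(H₂O))) = 4.7
P(H₂O) = 0.0354 = 0.035 bar

P(H₂O) = 0.035 bar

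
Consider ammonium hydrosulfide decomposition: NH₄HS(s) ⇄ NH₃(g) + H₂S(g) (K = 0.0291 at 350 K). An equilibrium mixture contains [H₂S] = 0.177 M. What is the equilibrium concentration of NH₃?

[NH₃] = 0.164 M

(NH₄HS is a pure solid — omitted from K.)
At equilibrium, K = [NH₃]·[H₂S] = 0.0291.
([NH₃])·(0.177) = 0.0291
[NH₃] = 0.164 M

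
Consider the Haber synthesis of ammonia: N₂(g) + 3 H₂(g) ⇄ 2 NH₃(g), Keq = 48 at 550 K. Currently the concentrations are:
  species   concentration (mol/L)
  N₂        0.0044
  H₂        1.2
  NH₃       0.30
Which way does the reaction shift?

Q = [NH₃]² / ([N₂]·[H₂]³) = (0.30)² / ((0.0044)·(1.2)³) = 12
Q = 12 < Keq = 48, so the forward reaction proceeds.

in the forward direction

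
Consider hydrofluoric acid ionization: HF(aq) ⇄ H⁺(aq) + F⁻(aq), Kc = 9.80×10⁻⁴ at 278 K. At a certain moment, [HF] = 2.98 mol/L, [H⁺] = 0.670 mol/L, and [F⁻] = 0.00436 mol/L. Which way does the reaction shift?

neither direction; the system is at equilibrium

Qc = [H⁺]·[F⁻] / [HF] = (0.670)·(0.00436) / (2.98) = 9.80×10⁻⁴
Qc = 9.80×10⁻⁴ = Kc, so the system is already at equilibrium.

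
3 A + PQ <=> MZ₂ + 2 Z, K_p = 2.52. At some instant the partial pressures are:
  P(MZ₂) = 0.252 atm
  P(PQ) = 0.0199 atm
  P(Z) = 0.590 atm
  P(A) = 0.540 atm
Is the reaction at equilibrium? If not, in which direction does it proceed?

Q_p = P(MZ₂)·P(Z)² / (P(A)³·P(PQ)) = (0.252)·(0.590)² / ((0.540)³·(0.0199)) = 28.0
Q_p = 28.0 > K_p = 2.52, so the reverse reaction proceeds.

to the left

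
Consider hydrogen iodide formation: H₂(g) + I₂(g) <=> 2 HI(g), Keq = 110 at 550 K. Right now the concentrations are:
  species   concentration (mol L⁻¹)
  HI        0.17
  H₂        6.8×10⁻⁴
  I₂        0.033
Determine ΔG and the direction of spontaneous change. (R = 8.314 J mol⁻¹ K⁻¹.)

ΔG = 11.3 kJ/mol; the forward reaction is non-spontaneous

Q = [HI]² / ([H₂]·[I₂]) = (0.17)² / ((6.8×10⁻⁴)·(0.033)) = 1290
ΔG = RT ln(Q/Keq) = (8.314 J mol⁻¹ K⁻¹)(550 K) × ln(1290/110)
   = (4.573 kJ/mol)(2.462) = 11.3 kJ/mol
ΔG > 0, so the forward reaction is non-spontaneous (proceeds in reverse).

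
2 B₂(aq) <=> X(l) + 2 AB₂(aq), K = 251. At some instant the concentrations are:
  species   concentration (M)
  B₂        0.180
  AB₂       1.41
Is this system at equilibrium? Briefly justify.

no; Q < K, reaction proceeds forward

(X is a pure liquid — omitted from Q.)
Q = [AB₂]² / [B₂]² = (1.41)² / (0.180)² = 61.4
Q = 61.4 < K = 251: net forward reaction.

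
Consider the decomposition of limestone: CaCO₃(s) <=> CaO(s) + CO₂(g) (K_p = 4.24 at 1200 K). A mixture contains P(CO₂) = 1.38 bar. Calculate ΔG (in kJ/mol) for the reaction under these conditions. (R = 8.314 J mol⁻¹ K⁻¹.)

ΔG = -11.2 kJ/mol

(CaCO₃, CaO are pure solids — omitted from Q_p.)
Q_p = P(CO₂) = 1.38
ΔG = RT ln(Q_p/K_p) = (8.314 J mol⁻¹ K⁻¹)(1200 K) × ln(1.38/4.24)
   = (9.977 kJ/mol)(-1.122) = -11.2 kJ/mol
ΔG < 0, so the forward reaction is spontaneous (proceeds forward).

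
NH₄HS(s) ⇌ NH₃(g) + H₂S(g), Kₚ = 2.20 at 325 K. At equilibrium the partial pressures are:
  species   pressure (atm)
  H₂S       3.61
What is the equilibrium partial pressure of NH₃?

(NH₄HS is a pure solid — omitted from Kₚ.)
At equilibrium, Kₚ = P(NH₃)·P(H₂S) = 2.20.
(P(NH₃))·(3.61) = 2.20
P(NH₃) = 0.609 atm

P(NH₃) = 0.609 atm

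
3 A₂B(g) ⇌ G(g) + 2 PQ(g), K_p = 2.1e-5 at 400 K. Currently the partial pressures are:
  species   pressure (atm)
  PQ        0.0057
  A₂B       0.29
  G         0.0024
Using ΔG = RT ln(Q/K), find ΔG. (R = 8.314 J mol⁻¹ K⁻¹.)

ΔG = -6.26 kJ/mol

Q_p = P(G)·P(PQ)² / P(A₂B)³ = (0.0024)·(0.0057)² / (0.29)³ = 3.20e-6
ΔG = RT ln(Q_p/K_p) = (8.314 J mol⁻¹ K⁻¹)(400 K) × ln(3.20e-6/2.1e-5)
   = (3.326 kJ/mol)(-1.881) = -6.26 kJ/mol
ΔG < 0, so the forward reaction is spontaneous (proceeds forward).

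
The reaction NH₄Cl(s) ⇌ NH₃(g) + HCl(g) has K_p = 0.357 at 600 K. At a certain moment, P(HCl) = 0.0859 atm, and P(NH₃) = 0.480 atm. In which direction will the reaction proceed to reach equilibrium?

(NH₄Cl is a pure solid — omitted from Q_p.)
Q_p = P(NH₃)·P(HCl) = (0.480)·(0.0859) = 0.0412
Q_p = 0.0412 < K_p = 0.357, so the forward reaction proceeds.

forward (toward products)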